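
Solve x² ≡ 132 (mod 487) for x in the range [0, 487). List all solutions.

181, 306

Since 487 ≡ 3 (mod 4), a square root of 132 is 132^((487+1)/4) = 132^122 mod 487.
Repeated squaring: 132^2≡379, 132^4≡463, 132^8≡89, 132^16≡129, 132^32≡83, 132^64≡71 (mod 487).
132^122 = 132^(64+32+16+8+2) ≡ 181 (mod 487).
Check: 181² = 32761 ≡ 132 (mod 487). The two roots are 181 and 306.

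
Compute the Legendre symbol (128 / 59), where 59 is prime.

Euler's criterion: (128/59) ≡ 10^29 (mod 59).
10^2 ≡ 41 (mod 59)
10^4 ≡ 29 (mod 59)
10^8 ≡ 15 (mod 59)
10^16 ≡ 48 (mod 59)
10^29 = 10^(16+8+4+1) ≡ 58 (mod 59).
Result is 58 ≡ −1, so (128/59) = −1.

-1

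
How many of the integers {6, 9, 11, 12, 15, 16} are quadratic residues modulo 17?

3

(6/17) = -1 → non-residue.
(9/17) = +1 → QR.
(11/17) = -1 → non-residue.
(12/17) = -1 → non-residue.
(15/17) = +1 → QR.
(16/17) = +1 → QR.
Total quadratic residues among the 6: 3.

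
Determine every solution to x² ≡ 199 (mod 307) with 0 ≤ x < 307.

Since 307 ≡ 3 (mod 4), a square root of 199 is 199^((307+1)/4) = 199^77 mod 307.
Repeated squaring: 199^2≡305, 199^4≡4, 199^8≡16, 199^16≡256, 199^32≡145, 199^64≡149 (mod 307).
199^77 = 199^(64+8+4+1) ≡ 97 (mod 307).
Check: 97² = 9409 ≡ 199 (mod 307). The two roots are 97 and 210.

97, 210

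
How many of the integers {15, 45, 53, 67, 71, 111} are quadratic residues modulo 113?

(15/113) = +1 → QR.
(45/113) = -1 → non-residue.
(53/113) = +1 → QR.
(67/113) = -1 → non-residue.
(71/113) = -1 → non-residue.
(111/113) = +1 → QR.
Total quadratic residues among the 6: 3.

3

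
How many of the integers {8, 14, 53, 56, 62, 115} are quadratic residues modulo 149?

1

(8/149) = -1 → non-residue.
(14/149) = -1 → non-residue.
(53/149) = +1 → QR.
(56/149) = -1 → non-residue.
(62/149) = -1 → non-residue.
(115/149) = -1 → non-residue.
Total quadratic residues among the 6: 1.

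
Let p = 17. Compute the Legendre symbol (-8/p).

1

Euler's criterion: (-8/17) ≡ 9^8 (mod 17).
9^2 ≡ 13 (mod 17)
9^4 ≡ 16 (mod 17)
9^8 ≡ 1 (mod 17)
9^8 = 9^(8) ≡ 1 (mod 17).
Result is 1, so (-8/17) = 1.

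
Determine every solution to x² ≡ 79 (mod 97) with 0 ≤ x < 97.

46, 51

97 ≡ 1 (mod 4), so we find a root by search.
Trying successive values, 46² = 2116 ≡ 79 (mod 97). The other root is 97 − 46 = 51.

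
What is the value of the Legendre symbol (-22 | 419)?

First reduce: -22 ≡ 397 (mod 419).
Reciprocity: 397 ≡ 1 and 419 ≡ 3 (mod 4), so (397/419) = +(419/397).
Reduce top mod 397: now compute (22/397).
Pull out 2: since 397 ≡ 5 (mod 8), (2/397) = -1.
Reciprocity: 11 ≡ 3 and 397 ≡ 1 (mod 4), so (11/397) = +(397/11).
Reduce top mod 11: now compute (1/11).
Reached (1/11) = 1. Collecting the sign flips along the way, the symbol is -1.

-1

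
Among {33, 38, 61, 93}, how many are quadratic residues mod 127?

(33/127) = -1 → non-residue.
(38/127) = +1 → QR.
(61/127) = +1 → QR.
(93/127) = -1 → non-residue.
Total quadratic residues among the 4: 2.

2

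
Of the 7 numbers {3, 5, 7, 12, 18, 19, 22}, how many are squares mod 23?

3

(3/23) = +1 → QR.
(5/23) = -1 → non-residue.
(7/23) = -1 → non-residue.
(12/23) = +1 → QR.
(18/23) = +1 → QR.
(19/23) = -1 → non-residue.
(22/23) = -1 → non-residue.
Total quadratic residues among the 7: 3.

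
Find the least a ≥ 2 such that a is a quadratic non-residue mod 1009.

11

(2/1009) = +1, so 2 is a residue.
(3/1009) = +1, so 3 is a residue.
(4/1009) = +1, so 4 is a residue.
(5/1009) = +1, so 5 is a residue.
(6/1009) = +1, so 6 is a residue.
(7/1009) = +1, so 7 is a residue.
(8/1009) = +1, so 8 is a residue.
(9/1009) = +1, so 9 is a residue.
(10/1009) = +1, so 10 is a residue.
(11/1009) = −1, so 11 is the smallest positive non-residue mod 1009.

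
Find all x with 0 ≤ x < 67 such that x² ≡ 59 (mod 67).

27, 40

Since 67 ≡ 3 (mod 4), a square root of 59 is 59^((67+1)/4) = 59^17 mod 67.
Repeated squaring: 59^2≡64, 59^4≡9, 59^8≡14, 59^16≡62 (mod 67).
59^17 = 59^(16+1) ≡ 40 (mod 67).
Check: 40² = 1600 ≡ 59 (mod 67). The two roots are 27 and 40.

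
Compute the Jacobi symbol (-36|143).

First reduce: -36 ≡ 107 (mod 143).
Reciprocity: 107 ≡ 3 and 143 ≡ 3 (mod 4), so (107/143) = −(143/107).
Reduce top mod 107: now compute (36/107).
Pull out 2^2: since 107 ≡ 3 (mod 8), (2/107) = -1, so (2/107)^2 = +1.
Reciprocity: 9 ≡ 1 and 107 ≡ 3 (mod 4), so (9/107) = +(107/9).
Reduce top mod 9: now compute (8/9).
Pull out 2^3: since 9 ≡ 1 (mod 8), (2/9) = +1, so (2/9)^3 = +1.
Reached (1/9) = 1. Collecting the sign flips along the way, the symbol is -1.

-1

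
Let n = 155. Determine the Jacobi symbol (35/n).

0

Reciprocity: 35 ≡ 3 and 155 ≡ 3 (mod 4), so (35/155) = −(155/35).
Reduce top mod 35: now compute (15/35).
Reciprocity: 15 ≡ 3 and 35 ≡ 3 (mod 4), so (15/35) = −(35/15).
Reduce top mod 15: now compute (5/15).
Reciprocity: 5 ≡ 1 and 15 ≡ 3 (mod 4), so (5/15) = +(15/5).
Reduce top mod 5: now compute (0/5).
Top reduces to 0: gcd > 1, so the symbol is 0.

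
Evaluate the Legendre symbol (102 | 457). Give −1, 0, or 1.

1

Pull out 2: since 457 ≡ 1 (mod 8), (2/457) = +1.
Reciprocity: 51 ≡ 3 and 457 ≡ 1 (mod 4), so (51/457) = +(457/51).
Reduce top mod 51: now compute (49/51).
Reciprocity: 49 ≡ 1 and 51 ≡ 3 (mod 4), so (49/51) = +(51/49).
Reduce top mod 49: now compute (2/49).
Pull out 2: since 49 ≡ 1 (mod 8), (2/49) = +1.
Reached (1/49) = 1. Collecting the sign flips along the way, the symbol is +1.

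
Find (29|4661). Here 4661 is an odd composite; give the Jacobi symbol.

-1

Reciprocity: 29 ≡ 1 and 4661 ≡ 1 (mod 4), so (29/4661) = +(4661/29).
Reduce top mod 29: now compute (21/29).
Reciprocity: 21 ≡ 1 and 29 ≡ 1 (mod 4), so (21/29) = +(29/21).
Reduce top mod 21: now compute (8/21).
Pull out 2^3: since 21 ≡ 5 (mod 8), (2/21) = -1, so (2/21)^3 = -1.
Reached (1/21) = 1. Collecting the sign flips along the way, the symbol is -1.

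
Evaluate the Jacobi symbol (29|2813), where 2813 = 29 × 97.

Reciprocity: 29 ≡ 1 and 2813 ≡ 1 (mod 4), so (29/2813) = +(2813/29).
Reduce top mod 29: now compute (0/29).
Top reduces to 0: gcd > 1, so the symbol is 0.

0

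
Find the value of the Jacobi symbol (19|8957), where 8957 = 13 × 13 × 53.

Reciprocity: 19 ≡ 3 and 8957 ≡ 1 (mod 4), so (19/8957) = +(8957/19).
Reduce top mod 19: now compute (8/19).
Pull out 2^3: since 19 ≡ 3 (mod 8), (2/19) = -1, so (2/19)^3 = -1.
Reached (1/19) = 1. Collecting the sign flips along the way, the symbol is -1.

-1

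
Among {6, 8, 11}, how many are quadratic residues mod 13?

(6/13) = -1 → non-residue.
(8/13) = -1 → non-residue.
(11/13) = -1 → non-residue.
Total quadratic residues among the 3: 0.

0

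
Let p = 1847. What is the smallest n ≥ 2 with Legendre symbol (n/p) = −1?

(2/1847) = +1, so 2 is a residue.
(3/1847) = +1, so 3 is a residue.
(4/1847) = +1, so 4 is a residue.
(5/1847) = −1, so 5 is the smallest positive non-residue mod 1847.

5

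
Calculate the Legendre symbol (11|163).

Euler's criterion: (11/163) ≡ 11^81 (mod 163).
11^2 ≡ 121 (mod 163)
11^4 ≡ 134 (mod 163)
11^8 ≡ 26 (mod 163)
11^16 ≡ 24 (mod 163)
11^32 ≡ 87 (mod 163)
11^64 ≡ 71 (mod 163)
11^81 = 11^(64+16+1) ≡ 162 (mod 163).
Result is 162 ≡ −1, so (11/163) = −1.

-1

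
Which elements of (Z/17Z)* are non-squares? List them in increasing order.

3, 5, 6, 7, 10, 11, 12, 14

Square k = 1,…,8 (k and 17−k give the same square):
1²=1, 2²=4, 3²=9, 4²=16, 5²≡8, 6²≡2, 7²≡15, 8²≡13 (mod 17).
The residues are {1, 2, 4, 8, 9, 13, 15, 16}; the non-residues are the remaining 8 nonzero classes.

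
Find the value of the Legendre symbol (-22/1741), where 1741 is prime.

-1

First reduce: -22 ≡ 1719 (mod 1741).
Reciprocity: 1719 ≡ 3 and 1741 ≡ 1 (mod 4), so (1719/1741) = +(1741/1719).
Reduce top mod 1719: now compute (22/1719).
Pull out 2: since 1719 ≡ 7 (mod 8), (2/1719) = +1.
Reciprocity: 11 ≡ 3 and 1719 ≡ 3 (mod 4), so (11/1719) = −(1719/11).
Reduce top mod 11: now compute (3/11).
Reciprocity: 3 ≡ 3 and 11 ≡ 3 (mod 4), so (3/11) = −(11/3).
Reduce top mod 3: now compute (2/3).
Pull out 2: since 3 ≡ 3 (mod 8), (2/3) = -1.
Reached (1/3) = 1. Collecting the sign flips along the way, the symbol is -1.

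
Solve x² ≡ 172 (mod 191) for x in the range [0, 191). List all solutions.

73, 118

Since 191 ≡ 3 (mod 4), a square root of 172 is 172^((191+1)/4) = 172^48 mod 191.
Repeated squaring: 172^2≡170, 172^4≡59, 172^8≡43, 172^16≡130, 172^32≡92 (mod 191).
172^48 = 172^(32+16) ≡ 118 (mod 191).
Check: 118² = 13924 ≡ 172 (mod 191). The two roots are 73 and 118.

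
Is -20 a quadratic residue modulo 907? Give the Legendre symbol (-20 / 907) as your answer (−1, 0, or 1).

1

First reduce: -20 ≡ 887 (mod 907).
Reciprocity: 887 ≡ 3 and 907 ≡ 3 (mod 4), so (887/907) = −(907/887).
Reduce top mod 887: now compute (20/887).
Pull out 2^2: since 887 ≡ 7 (mod 8), (2/887) = +1, so (2/887)^2 = +1.
Reciprocity: 5 ≡ 1 and 887 ≡ 3 (mod 4), so (5/887) = +(887/5).
Reduce top mod 5: now compute (2/5).
Pull out 2: since 5 ≡ 5 (mod 8), (2/5) = -1.
Reached (1/5) = 1. Collecting the sign flips along the way, the symbol is +1.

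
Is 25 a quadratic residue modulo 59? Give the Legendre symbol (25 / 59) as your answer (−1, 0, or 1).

1

Reciprocity: 25 ≡ 1 and 59 ≡ 3 (mod 4), so (25/59) = +(59/25).
Reduce top mod 25: now compute (9/25).
Reciprocity: 9 ≡ 1 and 25 ≡ 1 (mod 4), so (9/25) = +(25/9).
Reduce top mod 9: now compute (7/9).
Reciprocity: 7 ≡ 3 and 9 ≡ 1 (mod 4), so (7/9) = +(9/7).
Reduce top mod 7: now compute (2/7).
Pull out 2: since 7 ≡ 7 (mod 8), (2/7) = +1.
Reached (1/7) = 1. Collecting the sign flips along the way, the symbol is +1.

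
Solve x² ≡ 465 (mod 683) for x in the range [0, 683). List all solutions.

Since 683 ≡ 3 (mod 4), a square root of 465 is 465^((683+1)/4) = 465^171 mod 683.
Repeated squaring: 465^2≡397, 465^4≡519, 465^8≡259, 465^16≡147, 465^32≡436, 465^64≡222, 465^128≡108 (mod 683).
465^171 = 465^(128+32+8+2+1) ≡ 77 (mod 683).
Check: 77² = 5929 ≡ 465 (mod 683). The two roots are 77 and 606.

77, 606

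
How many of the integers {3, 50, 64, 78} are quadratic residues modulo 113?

(3/113) = -1 → non-residue.
(50/113) = +1 → QR.
(64/113) = +1 → QR.
(78/113) = -1 → non-residue.
Total quadratic residues among the 4: 2.

2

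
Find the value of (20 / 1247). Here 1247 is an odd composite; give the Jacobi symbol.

Pull out 2^2: since 1247 ≡ 7 (mod 8), (2/1247) = +1, so (2/1247)^2 = +1.
Reciprocity: 5 ≡ 1 and 1247 ≡ 3 (mod 4), so (5/1247) = +(1247/5).
Reduce top mod 5: now compute (2/5).
Pull out 2: since 5 ≡ 5 (mod 8), (2/5) = -1.
Reached (1/5) = 1. Collecting the sign flips along the way, the symbol is -1.

-1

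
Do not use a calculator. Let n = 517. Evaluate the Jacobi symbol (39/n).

1

Reciprocity: 39 ≡ 3 and 517 ≡ 1 (mod 4), so (39/517) = +(517/39).
Reduce top mod 39: now compute (10/39).
Pull out 2: since 39 ≡ 7 (mod 8), (2/39) = +1.
Reciprocity: 5 ≡ 1 and 39 ≡ 3 (mod 4), so (5/39) = +(39/5).
Reduce top mod 5: now compute (4/5).
Pull out 2^2: since 5 ≡ 5 (mod 8), (2/5) = -1, so (2/5)^2 = +1.
Reached (1/5) = 1. Collecting the sign flips along the way, the symbol is +1.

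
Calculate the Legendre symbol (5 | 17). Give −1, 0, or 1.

-1

Euler's criterion: (5/17) ≡ 5^8 (mod 17).
5^2 ≡ 8 (mod 17)
5^4 ≡ 13 (mod 17)
5^8 ≡ 16 (mod 17)
5^8 = 5^(8) ≡ 16 (mod 17).
Result is 16 ≡ −1, so (5/17) = −1.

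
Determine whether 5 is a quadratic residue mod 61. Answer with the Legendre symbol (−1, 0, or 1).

Reciprocity: 5 ≡ 1 and 61 ≡ 1 (mod 4), so (5/61) = +(61/5).
Reduce top mod 5: now compute (1/5).
Reached (1/5) = 1. Collecting the sign flips along the way, the symbol is +1.

1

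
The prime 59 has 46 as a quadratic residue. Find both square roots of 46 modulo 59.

20, 39

Since 59 ≡ 3 (mod 4), a square root of 46 is 46^((59+1)/4) = 46^15 mod 59.
Repeated squaring: 46^2≡51, 46^4≡5, 46^8≡25 (mod 59).
46^15 = 46^(8+4+2+1) ≡ 20 (mod 59).
Check: 20² = 400 ≡ 46 (mod 59). The two roots are 20 and 39.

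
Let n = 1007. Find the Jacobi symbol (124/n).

Pull out 2^2: since 1007 ≡ 7 (mod 8), (2/1007) = +1, so (2/1007)^2 = +1.
Reciprocity: 31 ≡ 3 and 1007 ≡ 3 (mod 4), so (31/1007) = −(1007/31).
Reduce top mod 31: now compute (15/31).
Reciprocity: 15 ≡ 3 and 31 ≡ 3 (mod 4), so (15/31) = −(31/15).
Reduce top mod 15: now compute (1/15).
Reached (1/15) = 1. Collecting the sign flips along the way, the symbol is +1.

1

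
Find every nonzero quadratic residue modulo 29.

Square k = 1,…,14 (k and 29−k give the same square):
1²=1, 2²=4, 3²=9, 4²=16, 5²=25, 6²≡7, 7²≡20, 8²≡6, 9²≡23, 10²≡13, 11²≡5, 12²≡28, 13²≡24, 14²≡22 (mod 29).
So the quadratic residues mod 29 are {1, 4, 5, 6, 7, 9, 13, 16, 20, 22, 23, 24, 25, 28}.

1 4 5 6 7 9 13 16 20 22 23 24 25 28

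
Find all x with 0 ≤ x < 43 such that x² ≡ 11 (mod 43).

21, 22

Since 43 ≡ 3 (mod 4), a square root of 11 is 11^((43+1)/4) = 11^11 mod 43.
Repeated squaring: 11^2≡35, 11^4≡21, 11^8≡11 (mod 43).
11^11 = 11^(8+2+1) ≡ 21 (mod 43).
Check: 21² = 441 ≡ 11 (mod 43). The two roots are 21 and 22.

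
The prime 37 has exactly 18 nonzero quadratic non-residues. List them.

2, 5, 6, 8, 13, 14, 15, 17, 18, 19, 20, 22, 23, 24, 29, 31, 32, 35

Square k = 1,…,18 (k and 37−k give the same square):
1²=1, 2²=4, 3²=9, 4²=16, 5²=25, 6²=36, 7²≡12, 8²≡27, 9²≡7, 10²≡26, 11²≡10, 12²≡33, 13²≡21, 14²≡11, 15²≡3, 16²≡34, 17²≡30, 18²≡28 (mod 37).
The residues are {1, 3, 4, 7, 9, 10, 11, 12, 16, 21, 25, 26, 27, 28, 30, 33, 34, 36}; the non-residues are the remaining 18 nonzero classes.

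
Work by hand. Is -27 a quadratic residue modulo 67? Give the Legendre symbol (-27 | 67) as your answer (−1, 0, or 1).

1

First reduce: -27 ≡ 40 (mod 67).
Pull out 2^3: since 67 ≡ 3 (mod 8), (2/67) = -1, so (2/67)^3 = -1.
Reciprocity: 5 ≡ 1 and 67 ≡ 3 (mod 4), so (5/67) = +(67/5).
Reduce top mod 5: now compute (2/5).
Pull out 2: since 5 ≡ 5 (mod 8), (2/5) = -1.
Reached (1/5) = 1. Collecting the sign flips along the way, the symbol is +1.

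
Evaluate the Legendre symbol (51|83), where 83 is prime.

Reciprocity: 51 ≡ 3 and 83 ≡ 3 (mod 4), so (51/83) = −(83/51).
Reduce top mod 51: now compute (32/51).
Pull out 2^5: since 51 ≡ 3 (mod 8), (2/51) = -1, so (2/51)^5 = -1.
Reached (1/51) = 1. Collecting the sign flips along the way, the symbol is +1.

1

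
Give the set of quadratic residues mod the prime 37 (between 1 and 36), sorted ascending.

1, 3, 4, 7, 9, 10, 11, 12, 16, 21, 25, 26, 27, 28, 30, 33, 34, 36

Square k = 1,…,18 (k and 37−k give the same square):
1²=1, 2²=4, 3²=9, 4²=16, 5²=25, 6²=36, 7²≡12, 8²≡27, 9²≡7, 10²≡26, 11²≡10, 12²≡33, 13²≡21, 14²≡11, 15²≡3, 16²≡34, 17²≡30, 18²≡28 (mod 37).
So the quadratic residues mod 37 are {1, 3, 4, 7, 9, 10, 11, 12, 16, 21, 25, 26, 27, 28, 30, 33, 34, 36}.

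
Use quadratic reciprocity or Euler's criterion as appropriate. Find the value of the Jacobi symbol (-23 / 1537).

-1

First reduce: -23 ≡ 1514 (mod 1537).
Pull out 2: since 1537 ≡ 1 (mod 8), (2/1537) = +1.
Reciprocity: 757 ≡ 1 and 1537 ≡ 1 (mod 4), so (757/1537) = +(1537/757).
Reduce top mod 757: now compute (23/757).
Reciprocity: 23 ≡ 3 and 757 ≡ 1 (mod 4), so (23/757) = +(757/23).
Reduce top mod 23: now compute (21/23).
Reciprocity: 21 ≡ 1 and 23 ≡ 3 (mod 4), so (21/23) = +(23/21).
Reduce top mod 21: now compute (2/21).
Pull out 2: since 21 ≡ 5 (mod 8), (2/21) = -1.
Reached (1/21) = 1. Collecting the sign flips along the way, the symbol is -1.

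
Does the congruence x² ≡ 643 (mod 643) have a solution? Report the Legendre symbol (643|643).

First reduce: 643 ≡ 0 (mod 643).
Top reduces to 0: gcd > 1, so the symbol is 0.

0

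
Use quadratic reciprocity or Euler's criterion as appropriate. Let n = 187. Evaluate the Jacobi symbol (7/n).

Reciprocity: 7 ≡ 3 and 187 ≡ 3 (mod 4), so (7/187) = −(187/7).
Reduce top mod 7: now compute (5/7).
Reciprocity: 5 ≡ 1 and 7 ≡ 3 (mod 4), so (5/7) = +(7/5).
Reduce top mod 5: now compute (2/5).
Pull out 2: since 5 ≡ 5 (mod 8), (2/5) = -1.
Reached (1/5) = 1. Collecting the sign flips along the way, the symbol is +1.

1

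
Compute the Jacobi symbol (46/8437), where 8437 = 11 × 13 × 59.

1

Pull out 2: since 8437 ≡ 5 (mod 8), (2/8437) = -1.
Reciprocity: 23 ≡ 3 and 8437 ≡ 1 (mod 4), so (23/8437) = +(8437/23).
Reduce top mod 23: now compute (19/23).
Reciprocity: 19 ≡ 3 and 23 ≡ 3 (mod 4), so (19/23) = −(23/19).
Reduce top mod 19: now compute (4/19).
Pull out 2^2: since 19 ≡ 3 (mod 8), (2/19) = -1, so (2/19)^2 = +1.
Reached (1/19) = 1. Collecting the sign flips along the way, the symbol is +1.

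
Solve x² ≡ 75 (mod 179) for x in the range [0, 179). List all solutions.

Since 179 ≡ 3 (mod 4), a square root of 75 is 75^((179+1)/4) = 75^45 mod 179.
Repeated squaring: 75^2≡76, 75^4≡48, 75^8≡156, 75^16≡171, 75^32≡64 (mod 179).
75^45 = 75^(32+8+4+1) ≡ 95 (mod 179).
Check: 95² = 9025 ≡ 75 (mod 179). The two roots are 84 and 95.

84, 95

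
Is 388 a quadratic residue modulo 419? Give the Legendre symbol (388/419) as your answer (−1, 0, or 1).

1

Pull out 2^2: since 419 ≡ 3 (mod 8), (2/419) = -1, so (2/419)^2 = +1.
Reciprocity: 97 ≡ 1 and 419 ≡ 3 (mod 4), so (97/419) = +(419/97).
Reduce top mod 97: now compute (31/97).
Reciprocity: 31 ≡ 3 and 97 ≡ 1 (mod 4), so (31/97) = +(97/31).
Reduce top mod 31: now compute (4/31).
Pull out 2^2: since 31 ≡ 7 (mod 8), (2/31) = +1, so (2/31)^2 = +1.
Reached (1/31) = 1. Collecting the sign flips along the way, the symbol is +1.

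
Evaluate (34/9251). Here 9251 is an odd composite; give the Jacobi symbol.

1

Pull out 2: since 9251 ≡ 3 (mod 8), (2/9251) = -1.
Reciprocity: 17 ≡ 1 and 9251 ≡ 3 (mod 4), so (17/9251) = +(9251/17).
Reduce top mod 17: now compute (3/17).
Reciprocity: 3 ≡ 3 and 17 ≡ 1 (mod 4), so (3/17) = +(17/3).
Reduce top mod 3: now compute (2/3).
Pull out 2: since 3 ≡ 3 (mod 8), (2/3) = -1.
Reached (1/3) = 1. Collecting the sign flips along the way, the symbol is +1.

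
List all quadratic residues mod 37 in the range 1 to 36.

Square k = 1,…,18 (k and 37−k give the same square):
1²=1, 2²=4, 3²=9, 4²=16, 5²=25, 6²=36, 7²≡12, 8²≡27, 9²≡7, 10²≡26, 11²≡10, 12²≡33, 13²≡21, 14²≡11, 15²≡3, 16²≡34, 17²≡30, 18²≡28 (mod 37).
So the quadratic residues mod 37 are {1, 3, 4, 7, 9, 10, 11, 12, 16, 21, 25, 26, 27, 28, 30, 33, 34, 36}.

1,3,4,7,9,10,11,12,16,21,25,26,27,28,30,33,34,36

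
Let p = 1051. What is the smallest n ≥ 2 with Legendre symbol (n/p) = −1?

2

(2/1051) = −1, so 2 is the smallest positive non-residue mod 1051.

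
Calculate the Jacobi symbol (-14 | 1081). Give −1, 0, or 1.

-1

First reduce: -14 ≡ 1067 (mod 1081).
Reciprocity: 1067 ≡ 3 and 1081 ≡ 1 (mod 4), so (1067/1081) = +(1081/1067).
Reduce top mod 1067: now compute (14/1067).
Pull out 2: since 1067 ≡ 3 (mod 8), (2/1067) = -1.
Reciprocity: 7 ≡ 3 and 1067 ≡ 3 (mod 4), so (7/1067) = −(1067/7).
Reduce top mod 7: now compute (3/7).
Reciprocity: 3 ≡ 3 and 7 ≡ 3 (mod 4), so (3/7) = −(7/3).
Reduce top mod 3: now compute (1/3).
Reached (1/3) = 1. Collecting the sign flips along the way, the symbol is -1.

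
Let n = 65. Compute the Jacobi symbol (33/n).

Reciprocity: 33 ≡ 1 and 65 ≡ 1 (mod 4), so (33/65) = +(65/33).
Reduce top mod 33: now compute (32/33).
Pull out 2^5: since 33 ≡ 1 (mod 8), (2/33) = +1, so (2/33)^5 = +1.
Reached (1/33) = 1. Collecting the sign flips along the way, the symbol is +1.

1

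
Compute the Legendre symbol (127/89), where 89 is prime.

First reduce: 127 ≡ 38 (mod 89).
Pull out 2: since 89 ≡ 1 (mod 8), (2/89) = +1.
Reciprocity: 19 ≡ 3 and 89 ≡ 1 (mod 4), so (19/89) = +(89/19).
Reduce top mod 19: now compute (13/19).
Reciprocity: 13 ≡ 1 and 19 ≡ 3 (mod 4), so (13/19) = +(19/13).
Reduce top mod 13: now compute (6/13).
Pull out 2: since 13 ≡ 5 (mod 8), (2/13) = -1.
Reciprocity: 3 ≡ 3 and 13 ≡ 1 (mod 4), so (3/13) = +(13/3).
Reduce top mod 3: now compute (1/3).
Reached (1/3) = 1. Collecting the sign flips along the way, the symbol is -1.

-1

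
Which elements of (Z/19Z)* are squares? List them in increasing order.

Square k = 1,…,9 (k and 19−k give the same square):
1²=1, 2²=4, 3²=9, 4²=16, 5²≡6, 6²≡17, 7²≡11, 8²≡7, 9²≡5 (mod 19).
So the quadratic residues mod 19 are {1, 4, 5, 6, 7, 9, 11, 16, 17}.

1,4,5,6,7,9,11,16,17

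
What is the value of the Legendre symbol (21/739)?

Reciprocity: 21 ≡ 1 and 739 ≡ 3 (mod 4), so (21/739) = +(739/21).
Reduce top mod 21: now compute (4/21).
Pull out 2^2: since 21 ≡ 5 (mod 8), (2/21) = -1, so (2/21)^2 = +1.
Reached (1/21) = 1. Collecting the sign flips along the way, the symbol is +1.

1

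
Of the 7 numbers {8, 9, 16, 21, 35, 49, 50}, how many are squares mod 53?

3

(8/53) = -1 → non-residue.
(9/53) = +1 → QR.
(16/53) = +1 → QR.
(21/53) = -1 → non-residue.
(35/53) = -1 → non-residue.
(49/53) = +1 → QR.
(50/53) = -1 → non-residue.
Total quadratic residues among the 7: 3.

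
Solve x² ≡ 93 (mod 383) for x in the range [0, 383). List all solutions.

172, 211

Since 383 ≡ 3 (mod 4), a square root of 93 is 93^((383+1)/4) = 93^96 mod 383.
Repeated squaring: 93^2≡223, 93^4≡322, 93^8≡274, 93^16≡8, 93^32≡64, 93^64≡266 (mod 383).
93^96 = 93^(64+32) ≡ 172 (mod 383).
Check: 172² = 29584 ≡ 93 (mod 383). The two roots are 172 and 211.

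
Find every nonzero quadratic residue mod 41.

Square k = 1,…,20 (k and 41−k give the same square):
1²=1, 2²=4, 3²=9, 4²=16, 5²=25, 6²=36, 7²≡8, 8²≡23, 9²≡40, 10²≡18, 11²≡39, 12²≡21, 13²≡5, 14²≡32, 15²≡20, 16²≡10, 17²≡2, 18²≡37, 19²≡33, 20²≡31 (mod 41).
So the quadratic residues mod 41 are {1, 2, 4, 5, 8, 9, 10, 16, 18, 20, 21, 23, 25, 31, 32, 33, 36, 37, 39, 40}.

1, 2, 4, 5, 8, 9, 10, 16, 18, 20, 21, 23, 25, 31, 32, 33, 36, 37, 39, 40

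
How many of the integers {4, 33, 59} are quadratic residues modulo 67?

3

(4/67) = +1 → QR.
(33/67) = +1 → QR.
(59/67) = +1 → QR.
Total quadratic residues among the 3: 3.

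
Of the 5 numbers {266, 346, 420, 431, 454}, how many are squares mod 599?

(266/599) = -1 → non-residue.
(346/599) = -1 → non-residue.
(420/599) = -1 → non-residue.
(431/599) = +1 → QR.
(454/599) = +1 → QR.
Total quadratic residues among the 5: 2.

2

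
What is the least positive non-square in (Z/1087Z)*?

(2/1087) = +1, so 2 is a residue.
(3/1087) = −1, so 3 is the smallest positive non-residue mod 1087.

3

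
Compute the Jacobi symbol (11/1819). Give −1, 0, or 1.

Reciprocity: 11 ≡ 3 and 1819 ≡ 3 (mod 4), so (11/1819) = −(1819/11).
Reduce top mod 11: now compute (4/11).
Pull out 2^2: since 11 ≡ 3 (mod 8), (2/11) = -1, so (2/11)^2 = +1.
Reached (1/11) = 1. Collecting the sign flips along the way, the symbol is -1.

-1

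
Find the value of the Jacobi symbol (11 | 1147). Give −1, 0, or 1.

Reciprocity: 11 ≡ 3 and 1147 ≡ 3 (mod 4), so (11/1147) = −(1147/11).
Reduce top mod 11: now compute (3/11).
Reciprocity: 3 ≡ 3 and 11 ≡ 3 (mod 4), so (3/11) = −(11/3).
Reduce top mod 3: now compute (2/3).
Pull out 2: since 3 ≡ 3 (mod 8), (2/3) = -1.
Reached (1/3) = 1. Collecting the sign flips along the way, the symbol is -1.

-1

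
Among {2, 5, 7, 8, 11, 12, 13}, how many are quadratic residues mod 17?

(2/17) = +1 → QR.
(5/17) = -1 → non-residue.
(7/17) = -1 → non-residue.
(8/17) = +1 → QR.
(11/17) = -1 → non-residue.
(12/17) = -1 → non-residue.
(13/17) = +1 → QR.
Total quadratic residues among the 7: 3.

3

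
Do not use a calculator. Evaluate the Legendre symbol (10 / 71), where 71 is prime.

1

Pull out 2: since 71 ≡ 7 (mod 8), (2/71) = +1.
Reciprocity: 5 ≡ 1 and 71 ≡ 3 (mod 4), so (5/71) = +(71/5).
Reduce top mod 5: now compute (1/5).
Reached (1/5) = 1. Collecting the sign flips along the way, the symbol is +1.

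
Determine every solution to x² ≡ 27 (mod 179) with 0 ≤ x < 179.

57, 122

Since 179 ≡ 3 (mod 4), a square root of 27 is 27^((179+1)/4) = 27^45 mod 179.
Repeated squaring: 27^2≡13, 27^4≡169, 27^8≡100, 27^16≡155, 27^32≡39 (mod 179).
27^45 = 27^(32+8+4+1) ≡ 57 (mod 179).
Check: 57² = 3249 ≡ 27 (mod 179). The two roots are 57 and 122.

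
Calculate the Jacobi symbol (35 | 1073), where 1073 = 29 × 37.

Reciprocity: 35 ≡ 3 and 1073 ≡ 1 (mod 4), so (35/1073) = +(1073/35).
Reduce top mod 35: now compute (23/35).
Reciprocity: 23 ≡ 3 and 35 ≡ 3 (mod 4), so (23/35) = −(35/23).
Reduce top mod 23: now compute (12/23).
Pull out 2^2: since 23 ≡ 7 (mod 8), (2/23) = +1, so (2/23)^2 = +1.
Reciprocity: 3 ≡ 3 and 23 ≡ 3 (mod 4), so (3/23) = −(23/3).
Reduce top mod 3: now compute (2/3).
Pull out 2: since 3 ≡ 3 (mod 8), (2/3) = -1.
Reached (1/3) = 1. Collecting the sign flips along the way, the symbol is -1.

-1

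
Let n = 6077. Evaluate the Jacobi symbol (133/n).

1

Reciprocity: 133 ≡ 1 and 6077 ≡ 1 (mod 4), so (133/6077) = +(6077/133).
Reduce top mod 133: now compute (92/133).
Pull out 2^2: since 133 ≡ 5 (mod 8), (2/133) = -1, so (2/133)^2 = +1.
Reciprocity: 23 ≡ 3 and 133 ≡ 1 (mod 4), so (23/133) = +(133/23).
Reduce top mod 23: now compute (18/23).
Pull out 2: since 23 ≡ 7 (mod 8), (2/23) = +1.
Reciprocity: 9 ≡ 1 and 23 ≡ 3 (mod 4), so (9/23) = +(23/9).
Reduce top mod 9: now compute (5/9).
Reciprocity: 5 ≡ 1 and 9 ≡ 1 (mod 4), so (5/9) = +(9/5).
Reduce top mod 5: now compute (4/5).
Pull out 2^2: since 5 ≡ 5 (mod 8), (2/5) = -1, so (2/5)^2 = +1.
Reached (1/5) = 1. Collecting the sign flips along the way, the symbol is +1.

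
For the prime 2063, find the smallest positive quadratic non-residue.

5

(2/2063) = +1, so 2 is a residue.
(3/2063) = +1, so 3 is a residue.
(4/2063) = +1, so 4 is a residue.
(5/2063) = −1, so 5 is the smallest positive non-residue mod 2063.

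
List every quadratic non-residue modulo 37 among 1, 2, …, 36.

Square k = 1,…,18 (k and 37−k give the same square):
1²=1, 2²=4, 3²=9, 4²=16, 5²=25, 6²=36, 7²≡12, 8²≡27, 9²≡7, 10²≡26, 11²≡10, 12²≡33, 13²≡21, 14²≡11, 15²≡3, 16²≡34, 17²≡30, 18²≡28 (mod 37).
The residues are {1, 3, 4, 7, 9, 10, 11, 12, 16, 21, 25, 26, 27, 28, 30, 33, 34, 36}; the non-residues are the remaining 18 nonzero classes.

2,5,6,8,13,14,15,17,18,19,20,22,23,24,29,31,32,35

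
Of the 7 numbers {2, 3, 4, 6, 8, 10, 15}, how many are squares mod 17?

(2/17) = +1 → QR.
(3/17) = -1 → non-residue.
(4/17) = +1 → QR.
(6/17) = -1 → non-residue.
(8/17) = +1 → QR.
(10/17) = -1 → non-residue.
(15/17) = +1 → QR.
Total quadratic residues among the 7: 4.

4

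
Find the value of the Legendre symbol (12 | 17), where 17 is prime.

Pull out 2^2: since 17 ≡ 1 (mod 8), (2/17) = +1, so (2/17)^2 = +1.
Reciprocity: 3 ≡ 3 and 17 ≡ 1 (mod 4), so (3/17) = +(17/3).
Reduce top mod 3: now compute (2/3).
Pull out 2: since 3 ≡ 3 (mod 8), (2/3) = -1.
Reached (1/3) = 1. Collecting the sign flips along the way, the symbol is -1.

-1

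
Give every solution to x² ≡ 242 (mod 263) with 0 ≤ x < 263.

105, 158

Since 263 ≡ 3 (mod 4), a square root of 242 is 242^((263+1)/4) = 242^66 mod 263.
Repeated squaring: 242^2≡178, 242^4≡124, 242^8≡122, 242^16≡156, 242^32≡140, 242^64≡138 (mod 263).
242^66 = 242^(64+2) ≡ 105 (mod 263).
Check: 105² = 11025 ≡ 242 (mod 263). The two roots are 105 and 158.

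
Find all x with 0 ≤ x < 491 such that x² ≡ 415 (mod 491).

198, 293

Since 491 ≡ 3 (mod 4), a square root of 415 is 415^((491+1)/4) = 415^123 mod 491.
Repeated squaring: 415^2≡375, 415^4≡199, 415^8≡321, 415^16≡422, 415^32≡342, 415^64≡106 (mod 491).
415^123 = 415^(64+32+16+8+2+1) ≡ 293 (mod 491).
Check: 293² = 85849 ≡ 415 (mod 491). The two roots are 198 and 293.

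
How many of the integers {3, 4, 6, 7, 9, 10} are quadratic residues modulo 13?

4

(3/13) = +1 → QR.
(4/13) = +1 → QR.
(6/13) = -1 → non-residue.
(7/13) = -1 → non-residue.
(9/13) = +1 → QR.
(10/13) = +1 → QR.
Total quadratic residues among the 6: 4.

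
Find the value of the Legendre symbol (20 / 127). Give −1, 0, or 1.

-1

Pull out 2^2: since 127 ≡ 7 (mod 8), (2/127) = +1, so (2/127)^2 = +1.
Reciprocity: 5 ≡ 1 and 127 ≡ 3 (mod 4), so (5/127) = +(127/5).
Reduce top mod 5: now compute (2/5).
Pull out 2: since 5 ≡ 5 (mod 8), (2/5) = -1.
Reached (1/5) = 1. Collecting the sign flips along the way, the symbol is -1.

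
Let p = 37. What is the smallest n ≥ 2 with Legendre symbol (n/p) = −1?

2

(2/37) = −1, so 2 is the smallest positive non-residue mod 37.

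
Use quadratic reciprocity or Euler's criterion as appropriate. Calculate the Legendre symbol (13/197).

Reciprocity: 13 ≡ 1 and 197 ≡ 1 (mod 4), so (13/197) = +(197/13).
Reduce top mod 13: now compute (2/13).
Pull out 2: since 13 ≡ 5 (mod 8), (2/13) = -1.
Reached (1/13) = 1. Collecting the sign flips along the way, the symbol is -1.

-1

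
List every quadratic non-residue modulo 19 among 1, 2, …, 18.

Square k = 1,…,9 (k and 19−k give the same square):
1²=1, 2²=4, 3²=9, 4²=16, 5²≡6, 6²≡17, 7²≡11, 8²≡7, 9²≡5 (mod 19).
The residues are {1, 4, 5, 6, 7, 9, 11, 16, 17}; the non-residues are the remaining 9 nonzero classes.

2 3 8 10 12 13 14 15 18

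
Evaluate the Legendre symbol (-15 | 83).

1

First reduce: -15 ≡ 68 (mod 83).
Pull out 2^2: since 83 ≡ 3 (mod 8), (2/83) = -1, so (2/83)^2 = +1.
Reciprocity: 17 ≡ 1 and 83 ≡ 3 (mod 4), so (17/83) = +(83/17).
Reduce top mod 17: now compute (15/17).
Reciprocity: 15 ≡ 3 and 17 ≡ 1 (mod 4), so (15/17) = +(17/15).
Reduce top mod 15: now compute (2/15).
Pull out 2: since 15 ≡ 7 (mod 8), (2/15) = +1.
Reached (1/15) = 1. Collecting the sign flips along the way, the symbol is +1.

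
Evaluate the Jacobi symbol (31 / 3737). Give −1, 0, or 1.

Reciprocity: 31 ≡ 3 and 3737 ≡ 1 (mod 4), so (31/3737) = +(3737/31).
Reduce top mod 31: now compute (17/31).
Reciprocity: 17 ≡ 1 and 31 ≡ 3 (mod 4), so (17/31) = +(31/17).
Reduce top mod 17: now compute (14/17).
Pull out 2: since 17 ≡ 1 (mod 8), (2/17) = +1.
Reciprocity: 7 ≡ 3 and 17 ≡ 1 (mod 4), so (7/17) = +(17/7).
Reduce top mod 7: now compute (3/7).
Reciprocity: 3 ≡ 3 and 7 ≡ 3 (mod 4), so (3/7) = −(7/3).
Reduce top mod 3: now compute (1/3).
Reached (1/3) = 1. Collecting the sign flips along the way, the symbol is -1.

-1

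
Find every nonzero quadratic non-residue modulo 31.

3,6,11,12,13,15,17,21,22,23,24,26,27,29,30

Square k = 1,…,15 (k and 31−k give the same square):
1²=1, 2²=4, 3²=9, 4²=16, 5²=25, 6²≡5, 7²≡18, 8²≡2, 9²≡19, 10²≡7, 11²≡28, 12²≡20, 13²≡14, 14²≡10, 15²≡8 (mod 31).
The residues are {1, 2, 4, 5, 7, 8, 9, 10, 14, 16, 18, 19, 20, 25, 28}; the non-residues are the remaining 15 nonzero classes.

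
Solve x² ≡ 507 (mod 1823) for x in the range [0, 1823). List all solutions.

206, 1617

Since 1823 ≡ 3 (mod 4), a square root of 507 is 507^((1823+1)/4) = 507^456 mod 1823.
Repeated squaring: 507^2≡6, 507^4≡36, 507^8≡1296, 507^16≡633, 507^32≡1452, 507^64≡916, 507^128≡476, 507^256≡524 (mod 1823).
507^456 = 507^(256+128+64+8) ≡ 1617 (mod 1823).
Check: 1617² = 2614689 ≡ 507 (mod 1823). The two roots are 206 and 1617.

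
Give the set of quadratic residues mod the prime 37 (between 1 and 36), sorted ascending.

1,3,4,7,9,10,11,12,16,21,25,26,27,28,30,33,34,36

Square k = 1,…,18 (k and 37−k give the same square):
1²=1, 2²=4, 3²=9, 4²=16, 5²=25, 6²=36, 7²≡12, 8²≡27, 9²≡7, 10²≡26, 11²≡10, 12²≡33, 13²≡21, 14²≡11, 15²≡3, 16²≡34, 17²≡30, 18²≡28 (mod 37).
So the quadratic residues mod 37 are {1, 3, 4, 7, 9, 10, 11, 12, 16, 21, 25, 26, 27, 28, 30, 33, 34, 36}.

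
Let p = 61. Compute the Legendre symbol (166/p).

Euler's criterion: (166/61) ≡ 44^30 (mod 61).
44^2 ≡ 45 (mod 61)
44^4 ≡ 12 (mod 61)
44^8 ≡ 22 (mod 61)
44^16 ≡ 57 (mod 61)
44^30 = 44^(16+8+4+2) ≡ 60 (mod 61).
Result is 60 ≡ −1, so (166/61) = −1.

-1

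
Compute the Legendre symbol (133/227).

1

Reciprocity: 133 ≡ 1 and 227 ≡ 3 (mod 4), so (133/227) = +(227/133).
Reduce top mod 133: now compute (94/133).
Pull out 2: since 133 ≡ 5 (mod 8), (2/133) = -1.
Reciprocity: 47 ≡ 3 and 133 ≡ 1 (mod 4), so (47/133) = +(133/47).
Reduce top mod 47: now compute (39/47).
Reciprocity: 39 ≡ 3 and 47 ≡ 3 (mod 4), so (39/47) = −(47/39).
Reduce top mod 39: now compute (8/39).
Pull out 2^3: since 39 ≡ 7 (mod 8), (2/39) = +1, so (2/39)^3 = +1.
Reached (1/39) = 1. Collecting the sign flips along the way, the symbol is +1.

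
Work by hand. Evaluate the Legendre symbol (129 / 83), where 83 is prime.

-1

Euler's criterion: (129/83) ≡ 46^41 (mod 83).
46^2 ≡ 41 (mod 83)
46^4 ≡ 21 (mod 83)
46^8 ≡ 26 (mod 83)
46^16 ≡ 12 (mod 83)
46^32 ≡ 61 (mod 83)
46^41 = 46^(32+8+1) ≡ 82 (mod 83).
Result is 82 ≡ −1, so (129/83) = −1.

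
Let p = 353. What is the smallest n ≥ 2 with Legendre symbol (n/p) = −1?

(2/353) = +1, so 2 is a residue.
(3/353) = −1, so 3 is the smallest positive non-residue mod 353.

3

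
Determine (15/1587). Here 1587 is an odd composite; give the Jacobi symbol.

Reciprocity: 15 ≡ 3 and 1587 ≡ 3 (mod 4), so (15/1587) = −(1587/15).
Reduce top mod 15: now compute (12/15).
Pull out 2^2: since 15 ≡ 7 (mod 8), (2/15) = +1, so (2/15)^2 = +1.
Reciprocity: 3 ≡ 3 and 15 ≡ 3 (mod 4), so (3/15) = −(15/3).
Reduce top mod 3: now compute (0/3).
Top reduces to 0: gcd > 1, so the symbol is 0.

0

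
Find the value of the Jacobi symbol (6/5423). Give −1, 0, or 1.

Pull out 2: since 5423 ≡ 7 (mod 8), (2/5423) = +1.
Reciprocity: 3 ≡ 3 and 5423 ≡ 3 (mod 4), so (3/5423) = −(5423/3).
Reduce top mod 3: now compute (2/3).
Pull out 2: since 3 ≡ 3 (mod 8), (2/3) = -1.
Reached (1/3) = 1. Collecting the sign flips along the way, the symbol is +1.

1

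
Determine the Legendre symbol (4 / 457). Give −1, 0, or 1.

1

Pull out 2^2: since 457 ≡ 1 (mod 8), (2/457) = +1, so (2/457)^2 = +1.
Reached (1/457) = 1. Collecting the sign flips along the way, the symbol is +1.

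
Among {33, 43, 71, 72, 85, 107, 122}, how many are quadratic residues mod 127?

(33/127) = -1 → non-residue.
(43/127) = -1 → non-residue.
(71/127) = +1 → QR.
(72/127) = +1 → QR.
(85/127) = -1 → non-residue.
(107/127) = +1 → QR.
(122/127) = +1 → QR.
Total quadratic residues among the 7: 4.

4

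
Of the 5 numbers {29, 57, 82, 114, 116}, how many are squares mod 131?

(29/131) = -1 → non-residue.
(57/131) = -1 → non-residue.
(82/131) = -1 → non-residue.
(114/131) = +1 → QR.
(116/131) = -1 → non-residue.
Total quadratic residues among the 5: 1.

1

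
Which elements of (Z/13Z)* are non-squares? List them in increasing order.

Square k = 1,…,6 (k and 13−k give the same square):
1²=1, 2²=4, 3²=9, 4²≡3, 5²≡12, 6²≡10 (mod 13).
The residues are {1, 3, 4, 9, 10, 12}; the non-residues are the remaining 6 nonzero classes.

2,5,6,7,8,11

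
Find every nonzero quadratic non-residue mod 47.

5,10,11,13,15,19,20,22,23,26,29,30,31,33,35,38,39,40,41,43,44,45,46

Square k = 1,…,23 (k and 47−k give the same square):
1²=1, 2²=4, 3²=9, 4²=16, 5²=25, 6²=36, 7²≡2, 8²≡17, 9²≡34, 10²≡6, 11²≡27, 12²≡3, 13²≡28, 14²≡8, 15²≡37, 16²≡21, 17²≡7, 18²≡42, 19²≡32, 20²≡24, 21²≡18, 22²≡14, 23²≡12 (mod 47).
The residues are {1, 2, 3, 4, 6, 7, 8, 9, 12, 14, 16, 17, 18, 21, 24, 25, 27, 28, 32, 34, 36, 37, 42}; the non-residues are the remaining 23 nonzero classes.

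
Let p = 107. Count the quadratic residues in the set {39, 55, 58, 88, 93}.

(39/107) = +1 → QR.
(55/107) = -1 → non-residue.
(58/107) = -1 → non-residue.
(88/107) = -1 → non-residue.
(93/107) = -1 → non-residue.
Total quadratic residues among the 5: 1.

1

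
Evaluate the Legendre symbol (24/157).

Pull out 2^3: since 157 ≡ 5 (mod 8), (2/157) = -1, so (2/157)^3 = -1.
Reciprocity: 3 ≡ 3 and 157 ≡ 1 (mod 4), so (3/157) = +(157/3).
Reduce top mod 3: now compute (1/3).
Reached (1/3) = 1. Collecting the sign flips along the way, the symbol is -1.

-1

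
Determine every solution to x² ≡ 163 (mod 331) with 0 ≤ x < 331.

34, 297

Since 331 ≡ 3 (mod 4), a square root of 163 is 163^((331+1)/4) = 163^83 mod 331.
Repeated squaring: 163^2≡89, 163^4≡308, 163^8≡198, 163^16≡146, 163^32≡132, 163^64≡212 (mod 331).
163^83 = 163^(64+16+2+1) ≡ 297 (mod 331).
Check: 297² = 88209 ≡ 163 (mod 331). The two roots are 34 and 297.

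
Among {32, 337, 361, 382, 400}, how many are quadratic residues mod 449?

(32/449) = +1 → QR.
(337/449) = +1 → QR.
(361/449) = +1 → QR.
(382/449) = +1 → QR.
(400/449) = +1 → QR.
Total quadratic residues among the 5: 5.

5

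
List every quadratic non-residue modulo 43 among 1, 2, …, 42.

Square k = 1,…,21 (k and 43−k give the same square):
1²=1, 2²=4, 3²=9, 4²=16, 5²=25, 6²=36, 7²≡6, 8²≡21, 9²≡38, 10²≡14, 11²≡35, 12²≡15, 13²≡40, 14²≡24, 15²≡10, 16²≡41, 17²≡31, 18²≡23, 19²≡17, 20²≡13, 21²≡11 (mod 43).
The residues are {1, 4, 6, 9, 10, 11, 13, 14, 15, 16, 17, 21, 23, 24, 25, 31, 35, 36, 38, 40, 41}; the non-residues are the remaining 21 nonzero classes.

2 3 5 7 8 12 18 19 20 22 26 27 28 29 30 32 33 34 37 39 42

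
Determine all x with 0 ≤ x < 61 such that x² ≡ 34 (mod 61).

61 ≡ 1 (mod 4), so we find a root by search.
Trying successive values, 20² = 400 ≡ 34 (mod 61). The other root is 61 − 20 = 41.

20, 41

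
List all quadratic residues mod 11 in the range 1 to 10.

1, 3, 4, 5, 9

Square k = 1,…,5 (k and 11−k give the same square):
1²=1, 2²=4, 3²=9, 4²≡5, 5²≡3 (mod 11).
So the quadratic residues mod 11 are {1, 3, 4, 5, 9}.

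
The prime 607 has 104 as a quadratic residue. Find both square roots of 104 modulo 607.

Since 607 ≡ 3 (mod 4), a square root of 104 is 104^((607+1)/4) = 104^152 mod 607.
Repeated squaring: 104^2≡497, 104^4≡567, 104^8≡386, 104^16≡281, 104^32≡51, 104^64≡173, 104^128≡186 (mod 607).
104^152 = 104^(128+16+8) ≡ 424 (mod 607).
Check: 424² = 179776 ≡ 104 (mod 607). The two roots are 183 and 424.

183, 424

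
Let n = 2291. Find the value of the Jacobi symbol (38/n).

1

Pull out 2: since 2291 ≡ 3 (mod 8), (2/2291) = -1.
Reciprocity: 19 ≡ 3 and 2291 ≡ 3 (mod 4), so (19/2291) = −(2291/19).
Reduce top mod 19: now compute (11/19).
Reciprocity: 11 ≡ 3 and 19 ≡ 3 (mod 4), so (11/19) = −(19/11).
Reduce top mod 11: now compute (8/11).
Pull out 2^3: since 11 ≡ 3 (mod 8), (2/11) = -1, so (2/11)^3 = -1.
Reached (1/11) = 1. Collecting the sign flips along the way, the symbol is +1.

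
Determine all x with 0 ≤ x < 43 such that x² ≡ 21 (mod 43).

Since 43 ≡ 3 (mod 4), a square root of 21 is 21^((43+1)/4) = 21^11 mod 43.
Repeated squaring: 21^2≡11, 21^4≡35, 21^8≡21 (mod 43).
21^11 = 21^(8+2+1) ≡ 35 (mod 43).
Check: 35² = 1225 ≡ 21 (mod 43). The two roots are 8 and 35.

8, 35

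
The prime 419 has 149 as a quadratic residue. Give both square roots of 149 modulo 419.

109, 310

Since 419 ≡ 3 (mod 4), a square root of 149 is 149^((419+1)/4) = 149^105 mod 419.
Repeated squaring: 149^2≡413, 149^4≡36, 149^8≡39, 149^16≡264, 149^32≡142, 149^64≡52 (mod 419).
149^105 = 149^(64+32+8+1) ≡ 310 (mod 419).
Check: 310² = 96100 ≡ 149 (mod 419). The two roots are 109 and 310.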